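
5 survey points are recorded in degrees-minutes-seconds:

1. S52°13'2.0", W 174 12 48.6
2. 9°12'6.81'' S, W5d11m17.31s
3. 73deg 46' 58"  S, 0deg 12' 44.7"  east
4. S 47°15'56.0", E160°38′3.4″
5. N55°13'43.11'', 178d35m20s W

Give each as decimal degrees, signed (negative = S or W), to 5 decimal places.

Point 1:
  Latitude: 52° + 13/60 + 2/3600 = 52 + 0.216667 + 0.000556 = 52.217222
  S → negative
  Lon: 174° + 12/60 + 48.6/3600 = 174 + 0.200000 + 0.013500 = 174.213500
  hemisphere W, so the sign is −
Point 2:
  Lat: 9° + 12/60 + 6.81/3600 = 9 + 0.200000 + 0.001892 = 9.201892
  S → negative
  Lon: 5 + 11/60 + 17.31/3600 = 5.188142
  W ⇒ negate
Point 3:
  Latitude: 46′ + 58″ = 46.96667′; 73 + 46.96667/60 = 73.782778
  S → negative
  Lon: 0° + 12/60 + 44.7/3600 = 0 + 0.200000 + 0.012417 = 0.212417
  E ⇒ keep positive
Point 4:
  Latitude: 15′ + 56″ = 15.93333′; 47 + 15.93333/60 = 47.265556
  hemisphere S, so the sign is −
  Longitude: 160 + 38/60 + 3.4/3600 = 160.634278
  E ⇒ keep positive
Point 5:
  φ: 55° + 13/60 + 43.11/3600 = 55 + 0.216667 + 0.011975 = 55.228642
  N → positive
  Longitude: 35′ + 20″ = 35.33333′; 178 + 35.33333/60 = 178.588889
  hemisphere W, so the sign is −

1. -52.21722, -174.21350
2. -9.20189, -5.18814
3. -73.78278, 0.21242
4. -47.26556, 160.63428
5. 55.22864, -178.58889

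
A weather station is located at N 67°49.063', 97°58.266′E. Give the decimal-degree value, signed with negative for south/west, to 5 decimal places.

Latitude: 67 + 49.063/60 = 67.817717
N ⇒ keep positive
Longitude: 97 + 58.266/60 = 97.971100
E → positive

67.81772, 97.97110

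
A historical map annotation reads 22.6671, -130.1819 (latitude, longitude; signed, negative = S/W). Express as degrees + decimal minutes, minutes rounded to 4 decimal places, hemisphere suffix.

Lat: 22° + 0.667100 × 60 = 22° 40.026000′
Longitude is negative → W; |value| = 130.181900
Longitude: minutes = (130.181900 − 130) × 60 = 10.914000

22° 40.0260′ N, 130° 10.9140′ W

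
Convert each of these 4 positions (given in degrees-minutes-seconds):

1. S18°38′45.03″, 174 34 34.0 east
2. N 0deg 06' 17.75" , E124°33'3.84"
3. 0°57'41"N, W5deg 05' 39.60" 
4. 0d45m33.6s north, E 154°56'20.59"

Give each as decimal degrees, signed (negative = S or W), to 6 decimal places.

1. -18.645842, 174.576111
2. 0.104931, 124.551067
3. 0.961389, -5.094333
4. 0.759333, 154.939053

Point 1:
  Latitude: 38′ + 45.03″ = 38.75050′; 18 + 38.75050/60 = 18.6458417
  S → negative
  λ: 174 + 34/60 + 34/3600 = 174.5761111
  E ⇒ keep positive
Point 2:
  Latitude: 0° + 6/60 + 17.75/3600 = 0 + 0.100000 + 0.004931 = 0.1049306
  N → positive
  λ: 124° + 33/60 + 3.84/3600 = 124 + 0.550000 + 0.001067 = 124.5510667
  E ⇒ keep positive
Point 3:
  Latitude: 57′ + 41″ = 57.68333′; 0 + 57.68333/60 = 0.9613889
  N → positive
  Lon: 5° + 5/60 + 39.6/3600 = 5 + 0.083333 + 0.011000 = 5.0943333
  W ⇒ negate
Point 4:
  Latitude: 45′ + 33.6″ = 45.56000′; 0 + 45.56000/60 = 0.7593333
  N ⇒ keep positive
  Longitude: 154° + 56/60 + 20.59/3600 = 154 + 0.933333 + 0.005719 = 154.9390528
  E ⇒ keep positive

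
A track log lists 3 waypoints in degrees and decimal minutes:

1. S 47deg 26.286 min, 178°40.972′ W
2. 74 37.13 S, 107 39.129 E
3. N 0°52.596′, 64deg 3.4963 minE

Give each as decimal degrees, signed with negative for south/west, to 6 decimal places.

Point 1:
  Lat: 47 + 26.286/60 = 47.4381000
  hemisphere S, so the sign is −
  λ: 178 + 40.972/60 = 178.6828667
  hemisphere W, so the sign is −
Point 2:
  φ: 37.13′ = 0.618833°; total 74.6188333
  S → negative
  Longitude: 39.129′ = 0.652150°; total 107.6521500
  E ⇒ keep positive
Point 3:
  Latitude: 52.596′ = 0.876600°; total 0.8766000
  N ⇒ keep positive
  λ: 3.4963′ = 0.058272°; total 64.0582717
  E → positive

1. -47.438100, -178.682867
2. -74.618833, 107.652150
3. 0.876600, 64.058272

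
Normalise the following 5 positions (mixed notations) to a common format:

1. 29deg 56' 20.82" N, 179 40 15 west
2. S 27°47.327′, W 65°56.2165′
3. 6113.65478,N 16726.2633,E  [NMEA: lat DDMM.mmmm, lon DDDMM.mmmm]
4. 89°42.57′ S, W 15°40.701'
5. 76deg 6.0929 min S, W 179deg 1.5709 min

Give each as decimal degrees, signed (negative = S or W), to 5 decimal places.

Point 1:
  φ: 56′ + 20.82″ = 56.34700′; 29 + 56.34700/60 = 29.939117
  N → positive
  λ: 179 + 40/60 + 15/3600 = 179.670833
  hemisphere W, so the sign is −
Point 2:
  Latitude: 27 + 47.327/60 = 27.788783
  S → negative
  λ: 65 + 56.2165/60 = 65.936942
  W → negative
Point 3:
  φ: split at 2 digits → 61° and 13.65478′; 61 + 13.65478/60 = 61.227580
  N ⇒ keep positive
  Longitude: degrees = first 3 digits = 167, minutes = 26.2633; 167 + 26.2633/60 = 167.437722
  E ⇒ keep positive
Point 4:
  φ: 89 + 42.57/60 = 89.709500
  S ⇒ negate
  Lon: 40.701′ = 0.678350°; total 15.678350
  W ⇒ negate
Point 5:
  φ: 76 + 6.0929/60 = 76.101548
  hemisphere S, so the sign is −
  Lon: 179 + 1.5709/60 = 179.026182
  W ⇒ negate

1. 29.93912, -179.67083
2. -27.78878, -65.93694
3. 61.22758, 167.43772
4. -89.70950, -15.67835
5. -76.10155, -179.02618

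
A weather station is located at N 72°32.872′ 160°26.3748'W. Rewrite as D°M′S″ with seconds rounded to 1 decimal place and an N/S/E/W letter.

Lat: 32.87200′ → 32′ and 0.87200 × 60 = 52.320″
Longitude: 26.37480′ → 26′ and 0.37480 × 60 = 22.488″

72°32′52.3″ N, 160°26′22.5″ W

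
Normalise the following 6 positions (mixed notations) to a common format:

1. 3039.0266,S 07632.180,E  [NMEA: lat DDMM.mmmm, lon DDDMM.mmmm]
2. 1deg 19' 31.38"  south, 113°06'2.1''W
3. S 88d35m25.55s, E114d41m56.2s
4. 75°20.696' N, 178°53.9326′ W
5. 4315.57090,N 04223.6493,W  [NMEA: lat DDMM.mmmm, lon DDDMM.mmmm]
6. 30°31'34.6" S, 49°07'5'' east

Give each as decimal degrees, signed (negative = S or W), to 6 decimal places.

Point 1:
  Lat: split at 2 digits → 30° and 39.0266′; 30 + 39.0266/60 = 30.6504433
  hemisphere S, so the sign is −
  Lon: degrees = first 3 digits = 76, minutes = 32.18; 76 + 32.18/60 = 76.5363333
  E → positive
Point 2:
  Latitude: 19′ + 31.38″ = 19.52300′; 1 + 19.52300/60 = 1.3253833
  S ⇒ negate
  λ: 6′ + 2.1″ = 6.03500′; 113 + 6.03500/60 = 113.1005833
  W ⇒ negate
Point 3:
  φ: 88° + 35/60 + 25.55/3600 = 88 + 0.583333 + 0.007097 = 88.5904306
  hemisphere S, so the sign is −
  Lon: 114 + 41/60 + 56.2/3600 = 114.6989444
  E ⇒ keep positive
Point 4:
  φ: 20.696′ = 0.344933°; total 75.3449333
  N → positive
  Lon: 178 + 53.9326/60 = 178.8988767
  W → negative
Point 5:
  φ: split at 2 digits → 43° and 15.5709′; 43 + 15.5709/60 = 43.2595150
  N ⇒ keep positive
  Longitude: degrees = first 3 digits = 42, minutes = 23.6493; 42 + 23.6493/60 = 42.3941550
  W ⇒ negate
Point 6:
  Lat: 31′ + 34.6″ = 31.57667′; 30 + 31.57667/60 = 30.5262778
  hemisphere S, so the sign is −
  Longitude: 49 + 7/60 + 5/3600 = 49.1180556
  E → positive

1. -30.650443, 76.536333
2. -1.325383, -113.100583
3. -88.590431, 114.698944
4. 75.344933, -178.898877
5. 43.259515, -42.394155
6. -30.526278, 49.118056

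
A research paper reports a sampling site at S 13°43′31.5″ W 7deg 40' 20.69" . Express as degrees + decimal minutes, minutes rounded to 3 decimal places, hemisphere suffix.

13° 43.525′ S, 7° 40.345′ W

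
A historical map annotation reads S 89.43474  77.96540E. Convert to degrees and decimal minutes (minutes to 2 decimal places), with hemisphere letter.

Lat: 89° + 0.434740 × 60 = 89° 26.0844′
Lon: fractional part 0.965400 → 57.9240 minutes

89° 26.08′ S, 77° 57.92′ E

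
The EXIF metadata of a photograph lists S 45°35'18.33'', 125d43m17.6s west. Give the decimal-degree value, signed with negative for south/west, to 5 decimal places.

φ: 45° + 35/60 + 18.33/3600 = 45 + 0.583333 + 0.005092 = 45.588425
hemisphere S, so the sign is −
λ: 125 + 43/60 + 17.6/3600 = 125.721556
W ⇒ negate

-45.58843, -125.72156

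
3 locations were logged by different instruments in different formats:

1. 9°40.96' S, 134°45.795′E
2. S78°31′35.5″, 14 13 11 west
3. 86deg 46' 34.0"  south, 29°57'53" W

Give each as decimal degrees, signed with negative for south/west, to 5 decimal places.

Point 1:
  Latitude: 40.96′ = 0.682667°; total 9.682667
  S → negative
  λ: 134 + 45.795/60 = 134.763250
  E ⇒ keep positive
Point 2:
  Latitude: 31′ + 35.5″ = 31.59167′; 78 + 31.59167/60 = 78.526528
  S ⇒ negate
  Lon: 14 + 13/60 + 11/3600 = 14.219722
  W → negative
Point 3:
  Lat: 86 + 46/60 + 34/3600 = 86.776111
  S ⇒ negate
  Longitude: 29° + 57/60 + 53/3600 = 29 + 0.950000 + 0.014722 = 29.964722
  W ⇒ negate

1. -9.68267, 134.76325
2. -78.52653, -14.21972
3. -86.77611, -29.96472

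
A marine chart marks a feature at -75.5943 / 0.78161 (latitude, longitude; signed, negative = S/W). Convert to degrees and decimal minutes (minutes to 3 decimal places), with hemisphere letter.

Latitude is negative → S; |value| = 75.594300
Lat: 75° + 0.594300 × 60 = 75° 35.65800′
Longitude: fractional part 0.781610 → 46.89660 minutes

75° 35.658′ S, 0° 46.897′ E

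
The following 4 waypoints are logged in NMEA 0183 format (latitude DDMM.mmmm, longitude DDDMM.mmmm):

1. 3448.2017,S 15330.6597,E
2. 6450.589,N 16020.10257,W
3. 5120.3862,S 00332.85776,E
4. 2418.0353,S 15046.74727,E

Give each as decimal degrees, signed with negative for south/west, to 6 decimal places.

Point 1:
  Latitude: split at 2 digits → 34° and 48.2017′; 34 + 48.2017/60 = 34.8033617
  hemisphere S, so the sign is −
  Lon: degrees = first 3 digits = 153, minutes = 30.6597; 153 + 30.6597/60 = 153.5109950
  E → positive
Point 2:
  φ: degrees = first 2 digits = 64, minutes = 50.589; 64 + 50.589/60 = 64.8431500
  N → positive
  λ: degrees = first 3 digits = 160, minutes = 20.10257; 160 + 20.10257/60 = 160.3350428
  hemisphere W, so the sign is −
Point 3:
  Latitude: split at 2 digits → 51° and 20.3862′; 51 + 20.3862/60 = 51.3397700
  S → negative
  λ: degrees = first 3 digits = 3, minutes = 32.85776; 3 + 32.85776/60 = 3.5476293
  E ⇒ keep positive
Point 4:
  Latitude: split at 2 digits → 24° and 18.0353′; 24 + 18.0353/60 = 24.3005883
  S → negative
  Lon: degrees = first 3 digits = 150, minutes = 46.74727; 150 + 46.74727/60 = 150.7791212
  E → positive

1. -34.803362, 153.510995
2. 64.843150, -160.335043
3. -51.339770, 3.547629
4. -24.300588, 150.779121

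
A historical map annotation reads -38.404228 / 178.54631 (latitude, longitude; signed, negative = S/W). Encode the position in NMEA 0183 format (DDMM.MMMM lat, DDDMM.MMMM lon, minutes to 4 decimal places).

3824.2537,S / 17832.7786,E

Latitude is negative → S; |value| = 38.404228
Lat: 38° + 0.404228 × 60 = 38° 24.253680′
Longitude: 178° + 0.546310 × 60 = 178° 32.778600′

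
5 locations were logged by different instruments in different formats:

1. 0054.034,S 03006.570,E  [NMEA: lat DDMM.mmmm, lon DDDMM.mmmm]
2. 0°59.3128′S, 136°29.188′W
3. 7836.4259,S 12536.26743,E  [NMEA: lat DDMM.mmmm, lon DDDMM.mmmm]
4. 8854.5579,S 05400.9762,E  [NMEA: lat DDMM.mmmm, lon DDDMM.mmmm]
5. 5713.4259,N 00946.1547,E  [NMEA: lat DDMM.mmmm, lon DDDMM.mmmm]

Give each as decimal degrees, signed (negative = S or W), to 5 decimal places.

Point 1:
  Latitude: degrees = first 2 digits = 0, minutes = 54.034; 0 + 54.034/60 = 0.900567
  S ⇒ negate
  Longitude: split at 3 digits → 030° and 6.57′; 30 + 6.57/60 = 30.109500
  E → positive
Point 2:
  Latitude: 59.3128′ = 0.988547°; total 0.988547
  S ⇒ negate
  Lon: 136 + 29.188/60 = 136.486467
  W ⇒ negate
Point 3:
  Latitude: degrees = first 2 digits = 78, minutes = 36.4259; 78 + 36.4259/60 = 78.607098
  S ⇒ negate
  λ: degrees = first 3 digits = 125, minutes = 36.26743; 125 + 36.26743/60 = 125.604457
  E ⇒ keep positive
Point 4:
  φ: degrees = first 2 digits = 88, minutes = 54.5579; 88 + 54.5579/60 = 88.909298
  hemisphere S, so the sign is −
  Longitude: degrees = first 3 digits = 54, minutes = 0.9762; 54 + 0.9762/60 = 54.016270
  E → positive
Point 5:
  φ: degrees = first 2 digits = 57, minutes = 13.4259; 57 + 13.4259/60 = 57.223765
  N → positive
  λ: split at 3 digits → 009° and 46.1547′; 9 + 46.1547/60 = 9.769245
  E ⇒ keep positive

1. -0.90057, 30.10950
2. -0.98855, -136.48647
3. -78.60710, 125.60446
4. -88.90930, 54.01627
5. 57.22377, 9.76925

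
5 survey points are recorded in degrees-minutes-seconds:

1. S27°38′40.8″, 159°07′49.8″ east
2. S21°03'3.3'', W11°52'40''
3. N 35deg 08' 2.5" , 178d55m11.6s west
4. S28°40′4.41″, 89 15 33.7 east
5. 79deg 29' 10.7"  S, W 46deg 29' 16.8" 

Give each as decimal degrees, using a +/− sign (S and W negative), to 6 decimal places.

Point 1:
  Lat: 27° + 38/60 + 40.8/3600 = 27 + 0.633333 + 0.011333 = 27.6446667
  S ⇒ negate
  λ: 7′ + 49.8″ = 7.83000′; 159 + 7.83000/60 = 159.1305000
  E → positive
Point 2:
  φ: 21° + 3/60 + 3.3/3600 = 21 + 0.050000 + 0.000917 = 21.0509167
  hemisphere S, so the sign is −
  Lon: 11° + 52/60 + 40/3600 = 11 + 0.866667 + 0.011111 = 11.8777778
  W ⇒ negate
Point 3:
  φ: 35 + 8/60 + 2.5/3600 = 35.1340278
  N ⇒ keep positive
  λ: 55′ + 11.6″ = 55.19333′; 178 + 55.19333/60 = 178.9198889
  W → negative
Point 4:
  Lat: 28 + 40/60 + 4.41/3600 = 28.6678917
  S → negative
  λ: 89 + 15/60 + 33.7/3600 = 89.2593611
  E ⇒ keep positive
Point 5:
  φ: 79 + 29/60 + 10.7/3600 = 79.4863056
  hemisphere S, so the sign is −
  λ: 46° + 29/60 + 16.8/3600 = 46 + 0.483333 + 0.004667 = 46.4880000
  W → negative

1. -27.644667, 159.130500
2. -21.050917, -11.877778
3. 35.134028, -178.919889
4. -28.667892, 89.259361
5. -79.486306, -46.488000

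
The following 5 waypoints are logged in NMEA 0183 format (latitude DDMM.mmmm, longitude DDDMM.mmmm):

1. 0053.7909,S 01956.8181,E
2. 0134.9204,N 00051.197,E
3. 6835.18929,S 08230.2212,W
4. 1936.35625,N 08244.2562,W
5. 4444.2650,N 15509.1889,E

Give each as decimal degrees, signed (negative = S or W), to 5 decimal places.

1. -0.89652, 19.94697
2. 1.58201, 0.85328
3. -68.58649, -82.50369
4. 19.60594, -82.73760
5. 44.73775, 155.15315

Point 1:
  Latitude: split at 2 digits → 00° and 53.7909′; 0 + 53.7909/60 = 0.896515
  S ⇒ negate
  Longitude: degrees = first 3 digits = 19, minutes = 56.8181; 19 + 56.8181/60 = 19.946968
  E ⇒ keep positive
Point 2:
  Latitude: split at 2 digits → 01° and 34.9204′; 1 + 34.9204/60 = 1.582007
  N → positive
  Lon: split at 3 digits → 000° and 51.197′; 0 + 51.197/60 = 0.853283
  E → positive
Point 3:
  φ: split at 2 digits → 68° and 35.18929′; 68 + 35.18929/60 = 68.586488
  hemisphere S, so the sign is −
  Longitude: degrees = first 3 digits = 82, minutes = 30.2212; 82 + 30.2212/60 = 82.503687
  hemisphere W, so the sign is −
Point 4:
  φ: degrees = first 2 digits = 19, minutes = 36.35625; 19 + 36.35625/60 = 19.605938
  N → positive
  λ: degrees = first 3 digits = 82, minutes = 44.2562; 82 + 44.2562/60 = 82.737603
  W → negative
Point 5:
  φ: degrees = first 2 digits = 44, minutes = 44.265; 44 + 44.265/60 = 44.737750
  N ⇒ keep positive
  Lon: split at 3 digits → 155° and 9.1889′; 155 + 9.1889/60 = 155.153148
  E ⇒ keep positive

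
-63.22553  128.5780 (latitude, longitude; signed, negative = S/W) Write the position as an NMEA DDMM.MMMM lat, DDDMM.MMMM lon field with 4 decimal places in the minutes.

Latitude is negative → S; |value| = 63.225530
Lat: fractional part 0.225530 → 13.531800 minutes
Longitude: fractional part 0.578000 → 34.680000 minutes

6313.5318,S / 12834.6800,E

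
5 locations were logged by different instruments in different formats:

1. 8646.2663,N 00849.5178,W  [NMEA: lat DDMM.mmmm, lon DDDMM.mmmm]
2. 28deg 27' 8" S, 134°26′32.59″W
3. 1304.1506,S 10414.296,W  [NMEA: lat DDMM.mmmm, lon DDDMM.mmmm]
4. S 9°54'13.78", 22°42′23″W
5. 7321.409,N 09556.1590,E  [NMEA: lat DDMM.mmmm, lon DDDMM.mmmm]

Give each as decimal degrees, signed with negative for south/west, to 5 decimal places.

Point 1:
  Lat: degrees = first 2 digits = 86, minutes = 46.2663; 86 + 46.2663/60 = 86.771105
  N → positive
  λ: split at 3 digits → 008° and 49.5178′; 8 + 49.5178/60 = 8.825297
  W ⇒ negate
Point 2:
  Lat: 28 + 27/60 + 8/3600 = 28.452222
  hemisphere S, so the sign is −
  Longitude: 26′ + 32.59″ = 26.54317′; 134 + 26.54317/60 = 134.442386
  W → negative
Point 3:
  Lat: degrees = first 2 digits = 13, minutes = 4.1506; 13 + 4.1506/60 = 13.069177
  hemisphere S, so the sign is −
  Lon: split at 3 digits → 104° and 14.296′; 104 + 14.296/60 = 104.238267
  W ⇒ negate
Point 4:
  Lat: 9 + 54/60 + 13.78/3600 = 9.903828
  S → negative
  λ: 22 + 42/60 + 23/3600 = 22.706389
  hemisphere W, so the sign is −
Point 5:
  φ: degrees = first 2 digits = 73, minutes = 21.409; 73 + 21.409/60 = 73.356817
  N → positive
  Longitude: split at 3 digits → 095° and 56.159′; 95 + 56.159/60 = 95.935983
  E → positive

1. 86.77111, -8.82530
2. -28.45222, -134.44239
3. -13.06918, -104.23827
4. -9.90383, -22.70639
5. 73.35682, 95.93598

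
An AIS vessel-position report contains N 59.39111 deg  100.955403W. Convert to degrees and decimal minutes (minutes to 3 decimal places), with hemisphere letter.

Lat: fractional part 0.391110 → 23.46660 minutes
Lon: fractional part 0.955403 → 57.32418 minutes

59° 23.467′ N, 100° 57.324′ W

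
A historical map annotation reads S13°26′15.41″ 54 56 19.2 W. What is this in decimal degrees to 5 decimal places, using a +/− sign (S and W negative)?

-13.43761, -54.93867

φ: 26′ + 15.41″ = 26.25683′; 13 + 26.25683/60 = 13.437614
hemisphere S, so the sign is −
λ: 56′ + 19.2″ = 56.32000′; 54 + 56.32000/60 = 54.938667
W ⇒ negate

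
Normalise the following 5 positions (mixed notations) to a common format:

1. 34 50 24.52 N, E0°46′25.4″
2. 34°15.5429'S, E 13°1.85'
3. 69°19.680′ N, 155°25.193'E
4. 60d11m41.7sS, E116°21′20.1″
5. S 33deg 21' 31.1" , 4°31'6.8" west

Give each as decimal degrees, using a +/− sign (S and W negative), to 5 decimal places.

Point 1:
  φ: 34 + 50/60 + 24.52/3600 = 34.840144
  N ⇒ keep positive
  Longitude: 0 + 46/60 + 25.4/3600 = 0.773722
  E ⇒ keep positive
Point 2:
  φ: 15.5429′ = 0.259048°; total 34.259048
  S ⇒ negate
  Lon: 13 + 1.85/60 = 13.030833
  E → positive
Point 3:
  Lat: 69 + 19.68/60 = 69.328000
  N ⇒ keep positive
  Lon: 25.193′ = 0.419883°; total 155.419883
  E ⇒ keep positive
Point 4:
  φ: 60 + 11/60 + 41.7/3600 = 60.194917
  S ⇒ negate
  Longitude: 116 + 21/60 + 20.1/3600 = 116.355583
  E ⇒ keep positive
Point 5:
  φ: 33° + 21/60 + 31.1/3600 = 33 + 0.350000 + 0.008639 = 33.358639
  hemisphere S, so the sign is −
  Longitude: 31′ + 6.8″ = 31.11333′; 4 + 31.11333/60 = 4.518556
  W ⇒ negate

1. 34.84014, 0.77372
2. -34.25905, 13.03083
3. 69.32800, 155.41988
4. -60.19492, 116.35558
5. -33.35864, -4.51856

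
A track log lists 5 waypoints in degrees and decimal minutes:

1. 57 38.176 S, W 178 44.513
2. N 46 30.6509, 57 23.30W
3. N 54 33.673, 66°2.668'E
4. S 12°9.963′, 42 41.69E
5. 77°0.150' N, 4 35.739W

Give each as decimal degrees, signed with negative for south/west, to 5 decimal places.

Point 1:
  Lat: 57 + 38.176/60 = 57.636267
  S ⇒ negate
  Longitude: 44.513′ = 0.741883°; total 178.741883
  W → negative
Point 2:
  Latitude: 46 + 30.6509/60 = 46.510848
  N ⇒ keep positive
  Longitude: 57 + 23.3/60 = 57.388333
  W ⇒ negate
Point 3:
  φ: 54 + 33.673/60 = 54.561217
  N ⇒ keep positive
  Longitude: 2.668′ = 0.044467°; total 66.044467
  E → positive
Point 4:
  φ: 12 + 9.963/60 = 12.166050
  S → negative
  Longitude: 41.69′ = 0.694833°; total 42.694833
  E → positive
Point 5:
  Latitude: 77 + 0.15/60 = 77.002500
  N → positive
  Lon: 35.739′ = 0.595650°; total 4.595650
  W → negative

1. -57.63627, -178.74188
2. 46.51085, -57.38833
3. 54.56122, 66.04447
4. -12.16605, 42.69483
5. 77.00250, -4.59565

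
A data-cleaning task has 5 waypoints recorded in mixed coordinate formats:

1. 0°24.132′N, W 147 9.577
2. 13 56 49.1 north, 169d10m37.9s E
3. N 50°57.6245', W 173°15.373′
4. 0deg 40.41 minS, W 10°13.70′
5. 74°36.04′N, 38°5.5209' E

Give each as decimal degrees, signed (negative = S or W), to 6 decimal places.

Point 1:
  Lat: 0 + 24.132/60 = 0.4022000
  N → positive
  Longitude: 147 + 9.577/60 = 147.1596167
  W ⇒ negate
Point 2:
  Lat: 13 + 56/60 + 49.1/3600 = 13.9469722
  N ⇒ keep positive
  λ: 169 + 10/60 + 37.9/3600 = 169.1771944
  E ⇒ keep positive
Point 3:
  Latitude: 50 + 57.6245/60 = 50.9604083
  N ⇒ keep positive
  Lon: 15.373′ = 0.256217°; total 173.2562167
  W → negative
Point 4:
  Lat: 0 + 40.41/60 = 0.6735000
  hemisphere S, so the sign is −
  Lon: 13.7′ = 0.228333°; total 10.2283333
  hemisphere W, so the sign is −
Point 5:
  φ: 36.04′ = 0.600667°; total 74.6006667
  N ⇒ keep positive
  Longitude: 5.5209′ = 0.092015°; total 38.0920150
  E ⇒ keep positive

1. 0.402200, -147.159617
2. 13.946972, 169.177194
3. 50.960408, -173.256217
4. -0.673500, -10.228333
5. 74.600667, 38.092015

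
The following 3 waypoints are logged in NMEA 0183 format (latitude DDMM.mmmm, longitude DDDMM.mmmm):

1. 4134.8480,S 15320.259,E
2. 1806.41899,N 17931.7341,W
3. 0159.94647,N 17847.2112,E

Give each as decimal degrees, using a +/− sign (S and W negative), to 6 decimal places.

Point 1:
  Latitude: degrees = first 2 digits = 41, minutes = 34.848; 41 + 34.848/60 = 41.5808000
  hemisphere S, so the sign is −
  Lon: split at 3 digits → 153° and 20.259′; 153 + 20.259/60 = 153.3376500
  E → positive
Point 2:
  Latitude: degrees = first 2 digits = 18, minutes = 6.41899; 18 + 6.41899/60 = 18.1069832
  N → positive
  Longitude: degrees = first 3 digits = 179, minutes = 31.7341; 179 + 31.7341/60 = 179.5289017
  hemisphere W, so the sign is −
Point 3:
  Latitude: split at 2 digits → 01° and 59.94647′; 1 + 59.94647/60 = 1.9991078
  N → positive
  Longitude: degrees = first 3 digits = 178, minutes = 47.2112; 178 + 47.2112/60 = 178.7868533
  E → positive

1. -41.580800, 153.337650
2. 18.106983, -179.528902
3. 1.999108, 178.786853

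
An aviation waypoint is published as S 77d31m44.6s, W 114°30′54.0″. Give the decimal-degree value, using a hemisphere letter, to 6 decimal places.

Latitude: 31′ + 44.6″ = 31.74333′; 77 + 31.74333/60 = 77.5290556
λ: 114 + 30/60 + 54/3600 = 114.5150000

77.529056° S, 114.515000° W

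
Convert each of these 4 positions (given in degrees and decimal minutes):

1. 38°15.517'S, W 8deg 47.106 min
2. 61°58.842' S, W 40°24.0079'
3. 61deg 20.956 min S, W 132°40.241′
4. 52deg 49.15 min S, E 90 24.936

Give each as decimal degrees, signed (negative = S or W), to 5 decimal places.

1. -38.25862, -8.78510
2. -61.98070, -40.40013
3. -61.34927, -132.67068
4. -52.81917, 90.41560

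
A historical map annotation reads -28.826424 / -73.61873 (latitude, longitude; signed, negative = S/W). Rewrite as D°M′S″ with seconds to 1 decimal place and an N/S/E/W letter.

Latitude is negative → S; |value| = 28.826424
Lat: whole degrees 28; 49.58544′ → 49′ and 35.126″
Longitude is negative → W; |value| = 73.618730
Lon: 0.618730° → 37.12380′; 0.12380 × 60 = 7.428″

28°49′35.1″ S, 73°37′7.4″ W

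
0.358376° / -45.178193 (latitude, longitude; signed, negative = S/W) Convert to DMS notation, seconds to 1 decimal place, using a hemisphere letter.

0°21′30.2″ N, 45°10′41.5″ W

φ: 0.358376° → 21.50256′; 0.50256 × 60 = 30.154″
Longitude is negative → W; |value| = 45.178193
λ: 0.178193° → 10.69158′; 0.69158 × 60 = 41.495″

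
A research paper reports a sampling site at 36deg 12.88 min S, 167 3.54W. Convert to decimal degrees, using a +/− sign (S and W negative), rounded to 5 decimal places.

-36.21467, -167.05900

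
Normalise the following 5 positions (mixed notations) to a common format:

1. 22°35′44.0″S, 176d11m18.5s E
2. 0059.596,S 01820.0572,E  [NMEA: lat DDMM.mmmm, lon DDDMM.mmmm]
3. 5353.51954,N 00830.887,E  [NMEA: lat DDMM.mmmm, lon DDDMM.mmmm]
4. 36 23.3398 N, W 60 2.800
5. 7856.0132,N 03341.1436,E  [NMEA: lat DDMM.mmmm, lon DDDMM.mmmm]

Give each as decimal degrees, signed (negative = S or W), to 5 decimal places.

Point 1:
  Latitude: 22 + 35/60 + 44/3600 = 22.595556
  S → negative
  Longitude: 176 + 11/60 + 18.5/3600 = 176.188472
  E → positive
Point 2:
  Lat: split at 2 digits → 00° and 59.596′; 0 + 59.596/60 = 0.993267
  S ⇒ negate
  Longitude: degrees = first 3 digits = 18, minutes = 20.0572; 18 + 20.0572/60 = 18.334287
  E → positive
Point 3:
  Latitude: split at 2 digits → 53° and 53.51954′; 53 + 53.51954/60 = 53.891992
  N → positive
  Longitude: degrees = first 3 digits = 8, minutes = 30.887; 8 + 30.887/60 = 8.514783
  E → positive
Point 4:
  Lat: 36 + 23.3398/60 = 36.388997
  N → positive
  Lon: 60 + 2.8/60 = 60.046667
  W → negative
Point 5:
  Latitude: degrees = first 2 digits = 78, minutes = 56.0132; 78 + 56.0132/60 = 78.933553
  N ⇒ keep positive
  Lon: split at 3 digits → 033° and 41.1436′; 33 + 41.1436/60 = 33.685727
  E ⇒ keep positive

1. -22.59556, 176.18847
2. -0.99327, 18.33429
3. 53.89199, 8.51478
4. 36.38900, -60.04667
5. 78.93355, 33.68573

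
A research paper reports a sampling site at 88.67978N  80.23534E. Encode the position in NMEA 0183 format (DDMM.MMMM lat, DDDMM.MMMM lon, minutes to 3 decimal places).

Lat: fractional part 0.679780 → 40.78680 minutes
Lon: 80° + 0.235340 × 60 = 80° 14.12040′

8840.787,N / 08014.120,E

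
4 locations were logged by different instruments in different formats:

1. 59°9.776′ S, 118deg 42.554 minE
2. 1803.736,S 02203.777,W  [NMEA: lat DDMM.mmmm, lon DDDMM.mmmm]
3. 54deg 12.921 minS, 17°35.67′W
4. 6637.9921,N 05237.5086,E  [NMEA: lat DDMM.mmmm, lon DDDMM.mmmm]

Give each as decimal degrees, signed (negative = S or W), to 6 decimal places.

1. -59.162933, 118.709233
2. -18.062267, -22.062950
3. -54.215350, -17.594500
4. 66.633202, 52.625143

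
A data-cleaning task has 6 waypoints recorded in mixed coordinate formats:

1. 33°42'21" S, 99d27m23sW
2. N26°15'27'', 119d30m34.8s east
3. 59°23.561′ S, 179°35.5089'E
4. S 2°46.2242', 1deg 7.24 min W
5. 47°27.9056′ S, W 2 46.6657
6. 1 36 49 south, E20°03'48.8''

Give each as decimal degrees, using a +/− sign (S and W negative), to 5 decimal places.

Point 1:
  φ: 33 + 42/60 + 21/3600 = 33.705833
  S ⇒ negate
  λ: 99° + 27/60 + 23/3600 = 99 + 0.450000 + 0.006389 = 99.456389
  hemisphere W, so the sign is −
Point 2:
  Latitude: 26 + 15/60 + 27/3600 = 26.257500
  N → positive
  λ: 119 + 30/60 + 34.8/3600 = 119.509667
  E → positive
Point 3:
  Latitude: 59 + 23.561/60 = 59.392683
  S ⇒ negate
  Lon: 35.5089′ = 0.591815°; total 179.591815
  E ⇒ keep positive
Point 4:
  Lat: 46.2242′ = 0.770403°; total 2.770403
  S ⇒ negate
  λ: 1 + 7.24/60 = 1.120667
  hemisphere W, so the sign is −
Point 5:
  Lat: 27.9056′ = 0.465093°; total 47.465093
  S ⇒ negate
  Lon: 2 + 46.6657/60 = 2.777762
  W → negative
Point 6:
  Lat: 1° + 36/60 + 49/3600 = 1 + 0.600000 + 0.013611 = 1.613611
  S ⇒ negate
  Longitude: 20 + 3/60 + 48.8/3600 = 20.063556
  E → positive

1. -33.70583, -99.45639
2. 26.25750, 119.50967
3. -59.39268, 179.59182
4. -2.77040, -1.12067
5. -47.46509, -2.77776
6. -1.61361, 20.06356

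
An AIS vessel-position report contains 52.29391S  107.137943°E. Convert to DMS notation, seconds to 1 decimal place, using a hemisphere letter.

52°17′38.1″ S, 107°08′16.6″ E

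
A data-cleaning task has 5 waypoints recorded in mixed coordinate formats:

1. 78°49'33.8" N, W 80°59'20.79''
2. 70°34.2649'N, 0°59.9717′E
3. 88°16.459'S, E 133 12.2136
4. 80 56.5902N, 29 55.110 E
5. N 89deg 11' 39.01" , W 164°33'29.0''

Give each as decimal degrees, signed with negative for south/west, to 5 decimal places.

Point 1:
  Latitude: 78° + 49/60 + 33.8/3600 = 78 + 0.816667 + 0.009389 = 78.826056
  N ⇒ keep positive
  Lon: 80 + 59/60 + 20.79/3600 = 80.989108
  W ⇒ negate
Point 2:
  Lat: 70 + 34.2649/60 = 70.571082
  N → positive
  λ: 59.9717′ = 0.999528°; total 0.999528
  E ⇒ keep positive
Point 3:
  Latitude: 16.459′ = 0.274317°; total 88.274317
  hemisphere S, so the sign is −
  Longitude: 12.2136′ = 0.203560°; total 133.203560
  E ⇒ keep positive
Point 4:
  Lat: 80 + 56.5902/60 = 80.943170
  N ⇒ keep positive
  λ: 29 + 55.11/60 = 29.918500
  E → positive
Point 5:
  φ: 89° + 11/60 + 39.01/3600 = 89 + 0.183333 + 0.010836 = 89.194169
  N → positive
  λ: 33′ + 29″ = 33.48333′; 164 + 33.48333/60 = 164.558056
  W ⇒ negate

1. 78.82606, -80.98911
2. 70.57108, 0.99953
3. -88.27432, 133.20356
4. 80.94317, 29.91850
5. 89.19417, -164.55806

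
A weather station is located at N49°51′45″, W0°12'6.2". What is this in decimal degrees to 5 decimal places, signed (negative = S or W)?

49.86250, -0.20172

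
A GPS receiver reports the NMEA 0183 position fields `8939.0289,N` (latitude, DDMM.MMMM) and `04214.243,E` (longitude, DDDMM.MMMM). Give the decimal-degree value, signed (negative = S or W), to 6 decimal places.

89.650482, 42.237383

φ: degrees = first 2 digits = 89, minutes = 39.0289; 89 + 39.0289/60 = 89.6504817
N ⇒ keep positive
Longitude: degrees = first 3 digits = 42, minutes = 14.243; 42 + 14.243/60 = 42.2373833
E → positive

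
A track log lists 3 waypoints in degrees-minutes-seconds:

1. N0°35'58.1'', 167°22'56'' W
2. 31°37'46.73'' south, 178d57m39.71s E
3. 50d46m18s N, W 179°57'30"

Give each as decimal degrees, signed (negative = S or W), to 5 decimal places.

1. 0.59947, -167.38222
2. -31.62965, 178.96103
3. 50.77167, -179.95833

Point 1:
  φ: 0 + 35/60 + 58.1/3600 = 0.599472
  N → positive
  λ: 22′ + 56″ = 22.93333′; 167 + 22.93333/60 = 167.382222
  hemisphere W, so the sign is −
Point 2:
  φ: 31 + 37/60 + 46.73/3600 = 31.629647
  hemisphere S, so the sign is −
  Lon: 178° + 57/60 + 39.71/3600 = 178 + 0.950000 + 0.011031 = 178.961031
  E → positive
Point 3:
  Lat: 50 + 46/60 + 18/3600 = 50.771667
  N → positive
  Lon: 179 + 57/60 + 30/3600 = 179.958333
  hemisphere W, so the sign is −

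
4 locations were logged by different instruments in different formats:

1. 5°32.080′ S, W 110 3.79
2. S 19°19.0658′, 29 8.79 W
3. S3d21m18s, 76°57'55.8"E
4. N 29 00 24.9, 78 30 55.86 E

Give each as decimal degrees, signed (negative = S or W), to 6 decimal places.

1. -5.534667, -110.063167
2. -19.317763, -29.146500
3. -3.355000, 76.965500
4. 29.006917, 78.515517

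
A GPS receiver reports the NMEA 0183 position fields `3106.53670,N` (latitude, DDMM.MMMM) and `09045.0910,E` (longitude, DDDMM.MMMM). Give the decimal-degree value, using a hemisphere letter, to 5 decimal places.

31.10895° N, 90.75152° E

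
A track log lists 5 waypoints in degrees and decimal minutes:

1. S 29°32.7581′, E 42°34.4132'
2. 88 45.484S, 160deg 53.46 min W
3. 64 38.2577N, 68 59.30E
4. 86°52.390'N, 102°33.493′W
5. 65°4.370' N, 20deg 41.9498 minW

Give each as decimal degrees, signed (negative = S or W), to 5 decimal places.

1. -29.54597, 42.57355
2. -88.75807, -160.89100
3. 64.63763, 68.98833
4. 86.87317, -102.55822
5. 65.07283, -20.69916

Point 1:
  Lat: 29 + 32.7581/60 = 29.545968
  hemisphere S, so the sign is −
  Lon: 34.4132′ = 0.573553°; total 42.573553
  E ⇒ keep positive
Point 2:
  Latitude: 88 + 45.484/60 = 88.758067
  S ⇒ negate
  λ: 160 + 53.46/60 = 160.891000
  W → negative
Point 3:
  Lat: 64 + 38.2577/60 = 64.637628
  N ⇒ keep positive
  λ: 68 + 59.3/60 = 68.988333
  E → positive
Point 4:
  φ: 86 + 52.39/60 = 86.873167
  N ⇒ keep positive
  Longitude: 102 + 33.493/60 = 102.558217
  W ⇒ negate
Point 5:
  Lat: 4.37′ = 0.072833°; total 65.072833
  N → positive
  Longitude: 41.9498′ = 0.699163°; total 20.699163
  W → negative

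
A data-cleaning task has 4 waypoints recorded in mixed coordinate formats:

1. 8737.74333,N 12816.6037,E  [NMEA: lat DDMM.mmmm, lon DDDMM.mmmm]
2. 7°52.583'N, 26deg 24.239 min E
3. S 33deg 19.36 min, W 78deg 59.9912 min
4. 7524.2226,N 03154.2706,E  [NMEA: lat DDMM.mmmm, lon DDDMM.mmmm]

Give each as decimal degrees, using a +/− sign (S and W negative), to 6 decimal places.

1. 87.629056, 128.276728
2. 7.876383, 26.403983
3. -33.322667, -78.999853
4. 75.403710, 31.904510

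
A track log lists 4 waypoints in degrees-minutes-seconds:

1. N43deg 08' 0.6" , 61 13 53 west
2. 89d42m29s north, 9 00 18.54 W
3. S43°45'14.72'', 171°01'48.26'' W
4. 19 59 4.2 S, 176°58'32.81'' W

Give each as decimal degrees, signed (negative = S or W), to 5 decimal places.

1. 43.13350, -61.23139
2. 89.70806, -9.00515
3. -43.75409, -171.03007
4. -19.98450, -176.97578

Point 1:
  Latitude: 43 + 8/60 + 0.6/3600 = 43.133500
  N ⇒ keep positive
  Lon: 61° + 13/60 + 53/3600 = 61 + 0.216667 + 0.014722 = 61.231389
  W ⇒ negate
Point 2:
  φ: 42′ + 29″ = 42.48333′; 89 + 42.48333/60 = 89.708056
  N → positive
  Lon: 9° + 0/60 + 18.54/3600 = 9 + 0.000000 + 0.005150 = 9.005150
  W ⇒ negate
Point 3:
  φ: 43 + 45/60 + 14.72/3600 = 43.754089
  hemisphere S, so the sign is −
  Lon: 171° + 1/60 + 48.26/3600 = 171 + 0.016667 + 0.013406 = 171.030072
  W ⇒ negate
Point 4:
  Latitude: 19° + 59/60 + 4.2/3600 = 19 + 0.983333 + 0.001167 = 19.984500
  S ⇒ negate
  λ: 176 + 58/60 + 32.81/3600 = 176.975781
  hemisphere W, so the sign is −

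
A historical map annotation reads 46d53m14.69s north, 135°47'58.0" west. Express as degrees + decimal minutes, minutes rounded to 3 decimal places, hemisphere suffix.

46° 53.245′ N, 135° 47.967′ W

Lat: seconds/60 = 0.24483; minutes = 53 + 0.24483 = 53.24483
λ: 47 + 58/60 = 47.96667′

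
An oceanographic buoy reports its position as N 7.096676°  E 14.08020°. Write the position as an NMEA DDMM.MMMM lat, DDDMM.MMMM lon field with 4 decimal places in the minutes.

0705.8006,N / 01404.8120,E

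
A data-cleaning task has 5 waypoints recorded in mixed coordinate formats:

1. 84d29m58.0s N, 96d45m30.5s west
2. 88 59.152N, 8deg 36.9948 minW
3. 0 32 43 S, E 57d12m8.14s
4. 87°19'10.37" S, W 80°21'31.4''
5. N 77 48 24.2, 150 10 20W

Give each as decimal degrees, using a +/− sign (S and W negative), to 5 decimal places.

Point 1:
  φ: 29′ + 58″ = 29.96667′; 84 + 29.96667/60 = 84.499444
  N → positive
  Lon: 45′ + 30.5″ = 45.50833′; 96 + 45.50833/60 = 96.758472
  W → negative
Point 2:
  φ: 88 + 59.152/60 = 88.985867
  N ⇒ keep positive
  λ: 36.9948′ = 0.616580°; total 8.616580
  W → negative
Point 3:
  φ: 0 + 32/60 + 43/3600 = 0.545278
  hemisphere S, so the sign is −
  λ: 57 + 12/60 + 8.14/3600 = 57.202261
  E ⇒ keep positive
Point 4:
  Latitude: 87 + 19/60 + 10.37/3600 = 87.319547
  S ⇒ negate
  λ: 21′ + 31.4″ = 21.52333′; 80 + 21.52333/60 = 80.358722
  W ⇒ negate
Point 5:
  Latitude: 77 + 48/60 + 24.2/3600 = 77.806722
  N → positive
  Longitude: 150° + 10/60 + 20/3600 = 150 + 0.166667 + 0.005556 = 150.172222
  W ⇒ negate

1. 84.49944, -96.75847
2. 88.98587, -8.61658
3. -0.54528, 57.20226
4. -87.31955, -80.35872
5. 77.80672, -150.17222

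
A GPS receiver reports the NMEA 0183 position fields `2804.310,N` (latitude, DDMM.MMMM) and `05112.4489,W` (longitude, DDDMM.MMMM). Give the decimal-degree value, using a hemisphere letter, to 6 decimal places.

Lat: degrees = first 2 digits = 28, minutes = 4.31; 28 + 4.31/60 = 28.0718333
Lon: split at 3 digits → 051° and 12.4489′; 51 + 12.4489/60 = 51.2074817

28.071833° N, 51.207482° W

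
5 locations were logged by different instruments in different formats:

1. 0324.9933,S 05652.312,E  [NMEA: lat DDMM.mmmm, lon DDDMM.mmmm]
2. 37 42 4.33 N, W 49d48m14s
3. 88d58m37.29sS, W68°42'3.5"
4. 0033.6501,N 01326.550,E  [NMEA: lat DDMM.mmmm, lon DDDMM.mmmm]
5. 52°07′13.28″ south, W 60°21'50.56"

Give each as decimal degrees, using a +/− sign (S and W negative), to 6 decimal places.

1. -3.416555, 56.871867
2. 37.701203, -49.803889
3. -88.977025, -68.700972
4. 0.560835, 13.442500
5. -52.120356, -60.364044

Point 1:
  Lat: split at 2 digits → 03° and 24.9933′; 3 + 24.9933/60 = 3.4165550
  hemisphere S, so the sign is −
  Lon: split at 3 digits → 056° and 52.312′; 56 + 52.312/60 = 56.8718667
  E ⇒ keep positive
Point 2:
  Latitude: 42′ + 4.33″ = 42.07217′; 37 + 42.07217/60 = 37.7012028
  N → positive
  Longitude: 49° + 48/60 + 14/3600 = 49 + 0.800000 + 0.003889 = 49.8038889
  W → negative
Point 3:
  φ: 58′ + 37.29″ = 58.62150′; 88 + 58.62150/60 = 88.9770250
  S ⇒ negate
  Longitude: 42′ + 3.5″ = 42.05833′; 68 + 42.05833/60 = 68.7009722
  hemisphere W, so the sign is −
Point 4:
  Latitude: split at 2 digits → 00° and 33.6501′; 0 + 33.6501/60 = 0.5608350
  N → positive
  Longitude: split at 3 digits → 013° and 26.55′; 13 + 26.55/60 = 13.4425000
  E → positive
Point 5:
  Lat: 7′ + 13.28″ = 7.22133′; 52 + 7.22133/60 = 52.1203556
  S ⇒ negate
  Lon: 21′ + 50.56″ = 21.84267′; 60 + 21.84267/60 = 60.3640444
  W ⇒ negate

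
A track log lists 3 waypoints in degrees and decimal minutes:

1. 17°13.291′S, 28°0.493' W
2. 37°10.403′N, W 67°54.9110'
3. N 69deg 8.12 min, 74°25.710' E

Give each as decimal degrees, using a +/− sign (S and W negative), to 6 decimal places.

1. -17.221517, -28.008217
2. 37.173383, -67.915183
3. 69.135333, 74.428500

Point 1:
  Lat: 17 + 13.291/60 = 17.2215167
  hemisphere S, so the sign is −
  λ: 28 + 0.493/60 = 28.0082167
  W → negative
Point 2:
  φ: 10.403′ = 0.173383°; total 37.1733833
  N → positive
  Lon: 67 + 54.911/60 = 67.9151833
  W → negative
Point 3:
  Latitude: 8.12′ = 0.135333°; total 69.1353333
  N ⇒ keep positive
  Lon: 74 + 25.71/60 = 74.4285000
  E → positive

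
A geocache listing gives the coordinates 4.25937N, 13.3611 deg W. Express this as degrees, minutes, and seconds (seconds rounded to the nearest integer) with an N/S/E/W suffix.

Latitude: whole degrees 4; 15.56220′ → 15′ and 33.73″
Longitude: 0.361100 × 60 = 21.66600′ → 21′, remainder × 60 = 39.96″

4°15′34″ N, 13°21′40″ W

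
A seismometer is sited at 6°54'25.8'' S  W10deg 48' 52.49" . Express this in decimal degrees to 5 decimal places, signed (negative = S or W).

-6.90717, -10.81458

Lat: 54′ + 25.8″ = 54.43000′; 6 + 54.43000/60 = 6.907167
S → negative
Lon: 10 + 48/60 + 52.49/3600 = 10.814581
W ⇒ negate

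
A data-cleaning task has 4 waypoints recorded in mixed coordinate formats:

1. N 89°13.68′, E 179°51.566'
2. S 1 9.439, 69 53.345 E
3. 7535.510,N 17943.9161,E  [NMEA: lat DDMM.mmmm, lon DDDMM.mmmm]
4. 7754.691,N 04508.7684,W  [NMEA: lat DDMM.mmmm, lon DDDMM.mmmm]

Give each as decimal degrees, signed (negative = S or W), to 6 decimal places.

Point 1:
  φ: 89 + 13.68/60 = 89.2280000
  N ⇒ keep positive
  Longitude: 179 + 51.566/60 = 179.8594333
  E ⇒ keep positive
Point 2:
  Latitude: 1 + 9.439/60 = 1.1573167
  S → negative
  Longitude: 53.345′ = 0.889083°; total 69.8890833
  E → positive
Point 3:
  Latitude: split at 2 digits → 75° and 35.51′; 75 + 35.51/60 = 75.5918333
  N ⇒ keep positive
  λ: degrees = first 3 digits = 179, minutes = 43.9161; 179 + 43.9161/60 = 179.7319350
  E ⇒ keep positive
Point 4:
  φ: degrees = first 2 digits = 77, minutes = 54.691; 77 + 54.691/60 = 77.9115167
  N → positive
  λ: split at 3 digits → 045° and 8.7684′; 45 + 8.7684/60 = 45.1461400
  W ⇒ negate

1. 89.228000, 179.859433
2. -1.157317, 69.889083
3. 75.591833, 179.731935
4. 77.911517, -45.146140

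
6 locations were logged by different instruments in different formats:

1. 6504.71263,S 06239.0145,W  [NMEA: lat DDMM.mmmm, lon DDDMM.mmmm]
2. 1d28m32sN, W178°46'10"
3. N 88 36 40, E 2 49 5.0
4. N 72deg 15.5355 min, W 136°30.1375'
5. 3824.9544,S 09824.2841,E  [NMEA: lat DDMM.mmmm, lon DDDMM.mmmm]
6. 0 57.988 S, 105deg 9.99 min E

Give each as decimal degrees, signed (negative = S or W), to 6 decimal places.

Point 1:
  φ: split at 2 digits → 65° and 4.71263′; 65 + 4.71263/60 = 65.0785438
  S ⇒ negate
  Lon: split at 3 digits → 062° and 39.0145′; 62 + 39.0145/60 = 62.6502417
  W ⇒ negate
Point 2:
  Latitude: 1° + 28/60 + 32/3600 = 1 + 0.466667 + 0.008889 = 1.4755556
  N → positive
  λ: 178° + 46/60 + 10/3600 = 178 + 0.766667 + 0.002778 = 178.7694444
  W ⇒ negate
Point 3:
  Latitude: 88° + 36/60 + 40/3600 = 88 + 0.600000 + 0.011111 = 88.6111111
  N ⇒ keep positive
  λ: 49′ + 5″ = 49.08333′; 2 + 49.08333/60 = 2.8180556
  E ⇒ keep positive
Point 4:
  φ: 72 + 15.5355/60 = 72.2589250
  N ⇒ keep positive
  λ: 136 + 30.1375/60 = 136.5022917
  W → negative
Point 5:
  φ: degrees = first 2 digits = 38, minutes = 24.9544; 38 + 24.9544/60 = 38.4159067
  S ⇒ negate
  λ: degrees = first 3 digits = 98, minutes = 24.2841; 98 + 24.2841/60 = 98.4047350
  E → positive
Point 6:
  Latitude: 0 + 57.988/60 = 0.9664667
  S → negative
  Lon: 105 + 9.99/60 = 105.1665000
  E ⇒ keep positive

1. -65.078544, -62.650242
2. 1.475556, -178.769444
3. 88.611111, 2.818056
4. 72.258925, -136.502292
5. -38.415907, 98.404735
6. -0.966467, 105.166500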